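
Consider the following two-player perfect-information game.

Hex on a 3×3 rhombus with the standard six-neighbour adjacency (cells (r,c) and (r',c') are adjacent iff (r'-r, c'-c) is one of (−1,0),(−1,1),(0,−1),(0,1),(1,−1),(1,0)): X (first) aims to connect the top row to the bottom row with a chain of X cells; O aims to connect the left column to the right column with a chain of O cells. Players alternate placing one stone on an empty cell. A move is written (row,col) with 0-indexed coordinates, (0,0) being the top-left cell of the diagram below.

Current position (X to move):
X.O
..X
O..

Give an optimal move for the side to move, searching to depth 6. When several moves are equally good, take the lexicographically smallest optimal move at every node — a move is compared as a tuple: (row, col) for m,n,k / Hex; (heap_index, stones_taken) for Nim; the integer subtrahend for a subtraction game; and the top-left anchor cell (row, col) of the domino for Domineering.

[X.O/..X/O..] X move#1: (0,1):-1/XXO/..X/O.., (1,0):-1/X.O/X.X/O.., (1,1):+1/X.O/.XX/O..*, (2,1):-1/X.O/..X/OX., (2,2):-1/X.O/..X/O.X
[X.O/.XX/O..] O move#2: (0,1):-1/XOO/.XX/O..*, (1,0):-1/X.O/OXX/O.., (2,1):-1/X.O/.XX/OO., (2,2):-1/X.O/.XX/O.O
[XOO/.XX/O..] X move#3: (1,0):+1/XOO/XXX/O..*, (2,1):-1/XOO/.XX/OX., (2,2):-1/XOO/.XX/O.X
[XOO/XXX/O..] O move#4: (2,1):-1/XOO/XXX/OO.*, (2,2):-1/XOO/XXX/O.O
[XOO/XXX/OO.] X move#5: (2,2):+1/XOO/XXX/OOX*
[XOO/XXX/OOX] end (terminal -1, O#6); searched X.O/..X/O.. to 6

X's best at [X.O/..X/O..]: (1,1)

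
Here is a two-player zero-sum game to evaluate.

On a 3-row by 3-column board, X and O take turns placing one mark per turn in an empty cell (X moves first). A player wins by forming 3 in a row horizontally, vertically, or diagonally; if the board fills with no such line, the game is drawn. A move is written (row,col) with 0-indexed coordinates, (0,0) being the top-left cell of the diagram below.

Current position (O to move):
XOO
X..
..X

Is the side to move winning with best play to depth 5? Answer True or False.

[XOO/X../..X] O move#1: (1,1):-1/XOO/XO./..X*, (1,2):-1/XOO/X.O/..X, (2,0):-1/XOO/X../O.X, (2,1):-1/XOO/X../.OX
[XOO/XO./..X] X move#2: (1,2):-1/XOO/XOX/..X, (2,0):+1/XOO/XO./X.X*, (2,1):-1/XOO/XO./.XX
[XOO/XO./X.X] end (terminal -1, O#3); searched XOO/X../..X to 5

O winning at [XOO/X../..X]: False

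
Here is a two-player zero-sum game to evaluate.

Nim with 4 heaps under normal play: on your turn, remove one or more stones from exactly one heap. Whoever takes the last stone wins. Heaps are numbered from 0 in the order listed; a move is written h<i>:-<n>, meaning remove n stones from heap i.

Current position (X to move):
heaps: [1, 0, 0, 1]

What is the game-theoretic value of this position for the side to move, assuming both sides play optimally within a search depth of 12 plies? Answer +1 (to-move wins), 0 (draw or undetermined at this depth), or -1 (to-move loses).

value((1,0,0,1), X) = -1

ply 1, X at (1,0,0,1) | h0:-1=-1→(0,0,0,1)*; h3:-1=-1→(1,0,0,0)
ply 2, O at (0,0,0,1) | h3:-1=+1→(0,0,0,0)*
ply 3: (0,0,0,0) is terminal -1 (X); from (1,0,0,1) depth 12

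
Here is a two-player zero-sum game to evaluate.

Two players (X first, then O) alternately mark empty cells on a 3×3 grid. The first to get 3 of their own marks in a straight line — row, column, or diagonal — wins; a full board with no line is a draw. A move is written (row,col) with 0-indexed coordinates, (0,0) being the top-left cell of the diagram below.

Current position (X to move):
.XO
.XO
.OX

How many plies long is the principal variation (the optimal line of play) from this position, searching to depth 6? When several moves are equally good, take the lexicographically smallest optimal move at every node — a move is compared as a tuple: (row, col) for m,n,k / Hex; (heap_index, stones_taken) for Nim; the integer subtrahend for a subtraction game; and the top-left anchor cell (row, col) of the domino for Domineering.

PV length from [.XO/.XO/.OX]: 1 ply

[.XO/.XO/.OX] X move#1: (0,0):+1/XXO/.XO/.OX*, (1,0):+0/.XO/XXO/.OX, (2,0):+0/.XO/.XO/XOX
[XXO/.XO/.OX] end (terminal -1, O#2); searched .XO/.XO/.OX to 6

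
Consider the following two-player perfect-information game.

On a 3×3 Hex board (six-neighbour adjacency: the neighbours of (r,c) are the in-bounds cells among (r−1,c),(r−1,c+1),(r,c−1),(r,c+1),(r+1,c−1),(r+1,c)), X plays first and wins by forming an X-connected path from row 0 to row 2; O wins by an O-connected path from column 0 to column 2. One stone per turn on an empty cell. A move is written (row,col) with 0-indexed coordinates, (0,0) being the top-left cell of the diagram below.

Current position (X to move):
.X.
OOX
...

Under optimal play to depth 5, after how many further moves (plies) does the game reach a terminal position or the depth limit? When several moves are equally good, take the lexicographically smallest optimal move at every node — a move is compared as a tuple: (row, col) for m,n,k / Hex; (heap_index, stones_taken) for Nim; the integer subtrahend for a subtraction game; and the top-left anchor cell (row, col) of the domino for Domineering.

[.X./OOX/...] X move#1: (0,0):-1/XX./OOX/..., (0,2):+1/.XX/OOX/...*, (2,0):-1/.X./OOX/X.., (2,1):-1/.X./OOX/.X., (2,2):-1/.X./OOX/..X
[.XX/OOX/...] O move#2: (0,0):-1/OXX/OOX/...*, (2,0):-1/.XX/OOX/O.., (2,1):-1/.XX/OOX/.O., (2,2):-1/.XX/OOX/..O
[OXX/OOX/...] X move#3: (2,0):+1/OXX/OOX/X..*, (2,1):+1/OXX/OOX/.X., (2,2):+1/OXX/OOX/..X
[OXX/OOX/X..] O move#4: (2,1):-1/OXX/OOX/XO.*, (2,2):-1/OXX/OOX/X.O
[OXX/OOX/XO.] X move#5: (2,2):+1/OXX/OOX/XOX*
[OXX/OOX/XOX] end (terminal -1, O#6); searched .X./OOX/... to 5

PV length from [.X./OOX/...]: 5 plies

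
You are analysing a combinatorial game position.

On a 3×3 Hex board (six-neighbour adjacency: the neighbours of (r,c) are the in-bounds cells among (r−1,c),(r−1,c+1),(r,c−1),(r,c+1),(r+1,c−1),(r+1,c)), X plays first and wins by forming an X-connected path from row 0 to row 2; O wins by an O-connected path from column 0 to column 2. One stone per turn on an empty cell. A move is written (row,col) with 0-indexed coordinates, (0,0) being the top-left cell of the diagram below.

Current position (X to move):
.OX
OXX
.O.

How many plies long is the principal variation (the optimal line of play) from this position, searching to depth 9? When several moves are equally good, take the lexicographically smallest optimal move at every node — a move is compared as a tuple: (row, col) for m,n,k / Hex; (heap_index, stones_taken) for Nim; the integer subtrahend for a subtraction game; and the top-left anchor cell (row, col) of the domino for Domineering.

PV length from [.OX/OXX/.O.]: 3 plies

p1 X@[.OX/OXX/.O.]: (0,0)[XOX/OXX/.O.]+1* (2,0)[.OX/OXX/XO.]+1 (2,2)[.OX/OXX/.OX]+1
p2 O@[XOX/OXX/.O.]: (2,0)[XOX/OXX/OO.]-1* (2,2)[XOX/OXX/.OO]-1
p3 X@[XOX/OXX/OO.]: (2,2)[XOX/OXX/OOX]+1*
p4 O@[XOX/OXX/OOX] terminal -1; root [.OX/OXX/.O.] d9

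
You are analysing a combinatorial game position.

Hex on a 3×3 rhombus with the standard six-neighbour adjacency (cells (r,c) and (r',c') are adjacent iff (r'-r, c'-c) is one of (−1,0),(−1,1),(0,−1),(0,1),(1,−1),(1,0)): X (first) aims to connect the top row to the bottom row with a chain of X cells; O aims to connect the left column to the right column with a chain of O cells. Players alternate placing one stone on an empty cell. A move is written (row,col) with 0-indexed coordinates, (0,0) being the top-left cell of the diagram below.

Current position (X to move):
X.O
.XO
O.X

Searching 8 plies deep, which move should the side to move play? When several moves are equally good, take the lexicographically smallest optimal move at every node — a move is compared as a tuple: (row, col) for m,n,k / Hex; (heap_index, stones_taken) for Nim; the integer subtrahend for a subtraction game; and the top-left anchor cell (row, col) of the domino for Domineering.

ply 1, X at X.O/.XO/O.X | (0,1)=-1→XXO/.XO/O.X; (1,0)=-1→X.O/XXO/O.X; (2,1)=+1→X.O/.XO/OXX*
ply 2, O at X.O/.XO/OXX | (0,1)=-1→XOO/.XO/OXX*; (1,0)=-1→X.O/OXO/OXX
ply 3, X at XOO/.XO/OXX | (1,0)=+1→XOO/XXO/OXX*
ply 4: XOO/XXO/OXX is terminal -1 (O); from X.O/.XO/O.X depth 8

X's best at [X.O/.XO/O.X]: (2,1)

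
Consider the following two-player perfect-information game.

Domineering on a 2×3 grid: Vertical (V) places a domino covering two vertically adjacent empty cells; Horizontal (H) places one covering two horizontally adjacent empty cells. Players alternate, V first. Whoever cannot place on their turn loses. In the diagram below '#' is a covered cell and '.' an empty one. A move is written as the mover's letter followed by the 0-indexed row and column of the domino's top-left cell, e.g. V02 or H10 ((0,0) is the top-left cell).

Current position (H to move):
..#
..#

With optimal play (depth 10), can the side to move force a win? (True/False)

p1 H@[..#/..#]: H00[###/..#]+1* H10[..#/###]+1
p2 V@[###/..#] terminal -1; root [..#/..#] d10

H winning at [..#/..#]: True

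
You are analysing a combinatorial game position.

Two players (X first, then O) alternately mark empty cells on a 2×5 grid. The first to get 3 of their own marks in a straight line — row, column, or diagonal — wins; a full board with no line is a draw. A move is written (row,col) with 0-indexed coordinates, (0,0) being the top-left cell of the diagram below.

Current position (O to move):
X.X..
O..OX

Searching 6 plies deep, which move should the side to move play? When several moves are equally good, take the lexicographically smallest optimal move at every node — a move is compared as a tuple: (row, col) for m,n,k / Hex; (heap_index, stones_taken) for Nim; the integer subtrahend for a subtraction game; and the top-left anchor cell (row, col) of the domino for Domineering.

O's best at [X.X../O..OX]: (0,1)

p1 O@[X.X../O..OX]: (0,1)[XOX../O..OX]+0* (0,3)[X.XO./O..OX]-1 (0,4)[X.X.O/O..OX]-1 (1,1)[X.X../OO.OX]-1 (1,2)[X.X../O.OOX]-1
p2 X@[XOX../O..OX]: (0,3)[XOXX./O..OX]+0* (0,4)[XOX.X/O..OX]+0 (1,1)[XOX../OX.OX]+0 (1,2)[XOX../O.XOX]+0
p3 O@[XOXX./O..OX]: (0,4)[XOXXO/O..OX]+0* (1,1)[XOXX./OO.OX]-1 (1,2)[XOXX./O.OOX]-1
p4 X@[XOXXO/O..OX]: (1,1)[XOXXO/OX.OX]+0* (1,2)[XOXXO/O.XOX]+0
p5 O@[XOXXO/OX.OX]: (1,2)[XOXXO/OXOOX]+0*
p6 X@[XOXXO/OXOOX] terminal +0; root [X.X../O..OX] d6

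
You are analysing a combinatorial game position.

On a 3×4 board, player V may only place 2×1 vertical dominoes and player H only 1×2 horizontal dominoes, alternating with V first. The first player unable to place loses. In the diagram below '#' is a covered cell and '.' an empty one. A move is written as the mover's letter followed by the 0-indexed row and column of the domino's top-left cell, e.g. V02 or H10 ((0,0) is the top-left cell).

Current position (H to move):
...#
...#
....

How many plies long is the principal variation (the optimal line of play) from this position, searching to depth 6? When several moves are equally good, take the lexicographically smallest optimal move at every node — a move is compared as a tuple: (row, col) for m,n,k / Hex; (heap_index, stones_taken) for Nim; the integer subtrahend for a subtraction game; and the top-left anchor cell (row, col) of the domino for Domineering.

p1 H@[...#/...#/....]: H00[##.#/...#/....]-1 H01[.###/...#/....]-1 H10[...#/##.#/....]+1* H11[...#/.###/....]+1 H20[...#/...#/##..]-1 H21[...#/...#/.##.]-1 H22[...#/...#/..##]-1
p2 V@[...#/##.#/....]: V02[..##/####/....]-1* V12[...#/####/..#.]-1
p3 H@[..##/####/....]: H00[####/####/....]+1* H20[..##/####/##..]+1 H21[..##/####/.##.]+1 H22[..##/####/..##]+1
p4 V@[####/####/....] terminal -1; root [...#/...#/....] d6

PV length from [...#/...#/....]: 3 plies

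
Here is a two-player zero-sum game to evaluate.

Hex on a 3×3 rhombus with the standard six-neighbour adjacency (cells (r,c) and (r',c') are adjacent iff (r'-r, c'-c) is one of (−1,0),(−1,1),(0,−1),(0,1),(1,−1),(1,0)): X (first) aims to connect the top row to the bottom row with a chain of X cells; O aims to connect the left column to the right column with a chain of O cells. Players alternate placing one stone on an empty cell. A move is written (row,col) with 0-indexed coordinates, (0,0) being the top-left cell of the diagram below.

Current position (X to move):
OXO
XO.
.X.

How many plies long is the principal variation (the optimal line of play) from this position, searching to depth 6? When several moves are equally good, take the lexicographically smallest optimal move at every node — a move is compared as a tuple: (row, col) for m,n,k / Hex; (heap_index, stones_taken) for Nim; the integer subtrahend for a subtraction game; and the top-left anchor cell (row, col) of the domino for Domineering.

PV length from [OXO/XO./.X.]: 1 ply

ply 1, X at OXO/XO./.X. | (1,2)=-1→OXO/XOX/.X.; (2,0)=+1→OXO/XO./XX.*; (2,2)=-1→OXO/XO./.XX
ply 2: OXO/XO./XX. is terminal -1 (O); from OXO/XO./.X. depth 6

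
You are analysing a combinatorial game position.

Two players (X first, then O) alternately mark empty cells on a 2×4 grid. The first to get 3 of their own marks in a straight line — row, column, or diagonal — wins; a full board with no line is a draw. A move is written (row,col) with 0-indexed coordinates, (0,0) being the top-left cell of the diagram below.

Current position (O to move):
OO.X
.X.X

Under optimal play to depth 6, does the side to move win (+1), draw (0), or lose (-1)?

p1 O@[OO.X/.X.X]: (0,2)[OOOX/.X.X]+1* (1,0)[OO.X/OX.X]-1 (1,2)[OO.X/.XOX]+0
p2 X@[OOOX/.X.X] terminal -1; root [OO.X/.X.X] d6

value(OO.X/.X.X, O) = +1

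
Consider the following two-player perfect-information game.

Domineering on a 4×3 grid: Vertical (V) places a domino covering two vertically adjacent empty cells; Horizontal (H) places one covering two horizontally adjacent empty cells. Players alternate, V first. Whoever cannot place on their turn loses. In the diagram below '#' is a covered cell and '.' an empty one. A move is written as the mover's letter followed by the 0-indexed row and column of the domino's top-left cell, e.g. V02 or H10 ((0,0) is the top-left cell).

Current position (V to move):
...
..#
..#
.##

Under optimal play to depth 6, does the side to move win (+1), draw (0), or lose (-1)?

[.../..#/..#/.##] V move#1: V00:+1/#../#.#/..#/.##*, V01:+1/.#./.##/..#/.##, V10:+1/.../#.#/#.#/.##, V11:+1/.../.##/.##/.##, V20:-1/.../..#/#.#/###
[#../#.#/..#/.##] H move#2: H01:-1/###/#.#/..#/.##*, H20:-1/#../#.#/###/.##
[###/#.#/..#/.##] V move#3: V11:+1/###/###/.##/.##*, V20:+1/###/#.#/#.#/###
[###/###/.##/.##] end (terminal -1, H#4); searched .../..#/..#/.## to 6

value(.../..#/..#/.##, V) = +1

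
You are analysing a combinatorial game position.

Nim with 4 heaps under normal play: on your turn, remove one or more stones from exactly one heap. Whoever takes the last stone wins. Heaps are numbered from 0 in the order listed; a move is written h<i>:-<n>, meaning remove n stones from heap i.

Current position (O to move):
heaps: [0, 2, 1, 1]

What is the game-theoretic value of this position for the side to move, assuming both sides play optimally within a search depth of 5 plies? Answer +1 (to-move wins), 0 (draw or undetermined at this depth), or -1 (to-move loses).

value((0,2,1,1), O) = +1

[(0,2,1,1)] O move#1: h1:-1:-1/(0,1,1,1), h1:-2:+1/(0,0,1,1)*, h2:-1:-1/(0,2,0,1), h3:-1:-1/(0,2,1,0)
[(0,0,1,1)] X move#2: h2:-1:-1/(0,0,0,1)*, h3:-1:-1/(0,0,1,0)
[(0,0,0,1)] O move#3: h3:-1:+1/(0,0,0,0)*
[(0,0,0,0)] end (terminal -1, X#4); searched (0,2,1,1) to 5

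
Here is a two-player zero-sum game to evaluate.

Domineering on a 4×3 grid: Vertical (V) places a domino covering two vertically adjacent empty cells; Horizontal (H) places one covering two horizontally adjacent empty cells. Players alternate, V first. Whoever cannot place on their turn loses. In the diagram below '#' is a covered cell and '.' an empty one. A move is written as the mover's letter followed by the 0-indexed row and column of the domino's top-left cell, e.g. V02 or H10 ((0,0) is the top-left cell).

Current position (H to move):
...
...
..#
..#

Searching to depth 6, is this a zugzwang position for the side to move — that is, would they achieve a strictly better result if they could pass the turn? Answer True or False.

p1 H@[.../.../..#/..#]: H00[##./.../..#/..#]-1* H01[.##/.../..#/..#]-1 H10[.../##./..#/..#]-1 H11[.../.##/..#/..#]-1 H20[.../.../###/..#]-1 H30[.../.../..#/###]-1
p2 V@[##./.../..#/..#]: V02[###/..#/..#/..#]-1 V10[##./#../#.#/..#]+1* V11[##./.#./.##/..#]+1 V20[##./.../#.#/#.#]+1 V21[##./.../.##/.##]+1
p3 H@[##./#../#.#/..#]: H11[##./###/#.#/..#]-1* H30[##./#../#.#/###]-1
p4 V@[##./###/#.#/..#]: V21[##./###/###/.##]+1*
p5 H@[##./###/###/.##] terminal -1; root [.../.../..#/..#] d6
pass branch (V moves first from the same position):
  | p1 V@[.../.../..#/..#]: V00[#../#../..#/..#]+1* V01[.#./.#./..#/..#]+1 V02[..#/..#/..#/..#]+1 V10[.../#../#.#/..#]-1 V11[.../.#./.##/..#]+1 V20[.../.../#.#/#.#]+1 V21[.../.../.##/.##]+1
  | p2 H@[#../#../..#/..#]: H01[###/#../..#/..#]-1* H11[#../###/..#/..#]-1 H20[#../#../###/..#]-1 H30[#../#../..#/###]-1
  | p3 V@[###/#../..#/..#]: V11[###/##./.##/..#]-1 V20[###/#../#.#/#.#]+1* V21[###/#../.##/.##]+1
  | p4 H@[###/#../#.#/#.#]: H11[###/###/#.#/#.#]-1*
  | p5 V@[###/###/#.#/#.#]: V21[###/###/###/###]+1*
  | p6 H@[###/###/###/###] terminal -1; root [.../.../..#/..#] d6
H moving scores -1; H passing scores -1

zugzwang(.../.../..#/..#, H) = False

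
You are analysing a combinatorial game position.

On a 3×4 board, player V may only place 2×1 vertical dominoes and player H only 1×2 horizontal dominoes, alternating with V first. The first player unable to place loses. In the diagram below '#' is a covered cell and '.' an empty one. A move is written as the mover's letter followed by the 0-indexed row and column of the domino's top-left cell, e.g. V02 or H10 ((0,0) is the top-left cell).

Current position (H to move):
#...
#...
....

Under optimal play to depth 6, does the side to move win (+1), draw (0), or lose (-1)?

value(#.../#.../...., H) = +1

p1 H@[#.../#.../....]: H01[###./#.../....]-1 H02[#.##/#.../....]-1 H11[#.../###./....]+1* H12[#.../#.##/....]+1 H20[#.../#.../##..]-1 H21[#.../#.../.##.]-1 H22[#.../#.../..##]-1
p2 V@[#.../###./....]: V03[#..#/####/....]-1* V13[#.../####/...#]-1
p3 H@[#..#/####/....]: H01[####/####/....]+1* H20[#..#/####/##..]+1 H21[#..#/####/.##.]+1 H22[#..#/####/..##]+1
p4 V@[####/####/....] terminal -1; root [#.../#.../....] d6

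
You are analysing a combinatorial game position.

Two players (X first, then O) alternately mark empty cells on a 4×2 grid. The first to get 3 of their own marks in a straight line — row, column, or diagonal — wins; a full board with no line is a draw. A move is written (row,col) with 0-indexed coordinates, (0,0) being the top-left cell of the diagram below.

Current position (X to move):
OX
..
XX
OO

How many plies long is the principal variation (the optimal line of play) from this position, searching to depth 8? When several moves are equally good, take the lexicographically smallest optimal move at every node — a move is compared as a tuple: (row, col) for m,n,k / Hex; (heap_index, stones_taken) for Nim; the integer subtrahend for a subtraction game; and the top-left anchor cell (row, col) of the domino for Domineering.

[OX/../XX/OO] X move#1: (1,0):+0/OX/X./XX/OO, (1,1):+1/OX/.X/XX/OO*
[OX/.X/XX/OO] end (terminal -1, O#2); searched OX/../XX/OO to 8

PV length from [OX/../XX/OO]: 1 ply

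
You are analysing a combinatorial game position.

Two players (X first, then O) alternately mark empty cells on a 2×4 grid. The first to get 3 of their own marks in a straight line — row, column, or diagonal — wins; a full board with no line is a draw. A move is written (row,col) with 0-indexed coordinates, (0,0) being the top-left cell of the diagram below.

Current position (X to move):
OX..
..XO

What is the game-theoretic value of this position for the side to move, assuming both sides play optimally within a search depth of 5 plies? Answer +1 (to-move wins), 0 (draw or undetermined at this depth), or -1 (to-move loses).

ply 1, X at OX../..XO | (0,2)=+0→OXX./..XO*; (0,3)=+0→OX.X/..XO; (1,0)=+0→OX../X.XO; (1,1)=+0→OX../.XXO
ply 2, O at OXX./..XO | (0,3)=+0→OXXO/..XO*; (1,0)=-1→OXX./O.XO; (1,1)=-1→OXX./.OXO
ply 3, X at OXXO/..XO | (1,0)=+0→OXXO/X.XO*; (1,1)=+0→OXXO/.XXO
ply 4, O at OXXO/X.XO | (1,1)=+0→OXXO/XOXO*
ply 5: OXXO/XOXO is terminal +0 (X); from OX../..XO depth 5

value(OX../..XO, X) = 0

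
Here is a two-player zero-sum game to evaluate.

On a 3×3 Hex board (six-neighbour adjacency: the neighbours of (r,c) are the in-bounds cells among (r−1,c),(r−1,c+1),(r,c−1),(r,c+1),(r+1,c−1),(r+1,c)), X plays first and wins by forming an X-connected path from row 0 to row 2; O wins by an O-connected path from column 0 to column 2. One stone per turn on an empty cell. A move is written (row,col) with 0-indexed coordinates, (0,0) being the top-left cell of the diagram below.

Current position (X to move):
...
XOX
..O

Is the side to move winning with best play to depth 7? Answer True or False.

X winning at [.../XOX/..O]: True

ply 1, X at .../XOX/..O | (0,0)=-1→X../XOX/..O; (0,1)=-1→.X./XOX/..O; (0,2)=+1→..X/XOX/..O*; (2,0)=+1→.../XOX/X.O; (2,1)=+1→.../XOX/.XO
ply 2, O at ..X/XOX/..O | (0,0)=-1→O.X/XOX/..O*; (0,1)=-1→.OX/XOX/..O; (2,0)=-1→..X/XOX/O.O; (2,1)=-1→..X/XOX/.OO
ply 3, X at O.X/XOX/..O | (0,1)=+1→OXX/XOX/..O*; (2,0)=+1→O.X/XOX/X.O; (2,1)=+1→O.X/XOX/.XO
ply 4, O at OXX/XOX/..O | (2,0)=-1→OXX/XOX/O.O*; (2,1)=-1→OXX/XOX/.OO
ply 5, X at OXX/XOX/O.O | (2,1)=+1→OXX/XOX/OXO*
ply 6: OXX/XOX/OXO is terminal -1 (O); from .../XOX/..O depth 7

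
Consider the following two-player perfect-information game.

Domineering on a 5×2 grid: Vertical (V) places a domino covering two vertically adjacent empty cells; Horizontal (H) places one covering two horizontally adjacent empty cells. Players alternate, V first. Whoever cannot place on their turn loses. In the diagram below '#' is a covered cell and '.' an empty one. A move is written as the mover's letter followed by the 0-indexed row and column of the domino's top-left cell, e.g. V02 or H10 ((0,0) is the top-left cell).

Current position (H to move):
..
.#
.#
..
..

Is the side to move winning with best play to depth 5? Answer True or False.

ply 1, H at ../.#/.#/../.. | H00=-1→##/.#/.#/../..; H30=+1→../.#/.#/##/..*; H40=+1→../.#/.#/../##
ply 2, V at ../.#/.#/##/.. | V00=-1→#./##/.#/##/..*; V10=-1→../##/##/##/..
ply 3, H at #./##/.#/##/.. | H40=+1→#./##/.#/##/##*
ply 4: #./##/.#/##/## is terminal -1 (V); from ../.#/.#/../.. depth 5

H winning at [../.#/.#/../..]: True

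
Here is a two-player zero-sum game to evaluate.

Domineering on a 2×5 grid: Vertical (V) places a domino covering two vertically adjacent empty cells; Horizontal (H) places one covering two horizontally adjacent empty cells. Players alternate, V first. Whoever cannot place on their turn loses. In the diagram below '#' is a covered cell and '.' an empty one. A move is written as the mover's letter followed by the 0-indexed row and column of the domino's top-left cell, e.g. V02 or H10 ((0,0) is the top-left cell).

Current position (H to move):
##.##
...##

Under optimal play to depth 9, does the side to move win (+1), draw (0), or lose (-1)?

value(##.##/...##, H) = +1

[##.##/...##] H move#1: H10:-1/##.##/##.##, H11:+1/##.##/.####*
[##.##/.####] end (terminal -1, V#2); searched ##.##/...## to 9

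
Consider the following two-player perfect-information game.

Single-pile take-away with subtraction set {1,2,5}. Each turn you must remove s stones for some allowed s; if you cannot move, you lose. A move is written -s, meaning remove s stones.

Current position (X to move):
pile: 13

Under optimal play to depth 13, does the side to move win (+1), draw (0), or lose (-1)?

[13] X move#1: -1:+1/12*, -2:-1/11, -5:-1/8
[12] O move#2: -1:-1/11*, -2:-1/10, -5:-1/7
[11] X move#3: -1:-1/10, -2:+1/9*, -5:+1/6
[9] O move#4: -1:-1/8*, -2:-1/7, -5:-1/4
[8] X move#5: -1:-1/7, -2:+1/6*, -5:+1/3
[6] O move#6: -1:-1/5*, -2:-1/4, -5:-1/1
[5] X move#7: -1:-1/4, -2:+1/3*, -5:+1/0
[3] O move#8: -1:-1/2*, -2:-1/1
[2] X move#9: -1:-1/1, -2:+1/0*
[0] end (terminal -1, O#10); searched 13 to 13

value(13, X) = +1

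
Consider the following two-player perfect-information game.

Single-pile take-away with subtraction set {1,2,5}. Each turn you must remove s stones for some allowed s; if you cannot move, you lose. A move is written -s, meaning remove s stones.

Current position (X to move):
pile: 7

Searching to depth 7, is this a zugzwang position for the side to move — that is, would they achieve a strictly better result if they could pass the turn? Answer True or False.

ply 1, X at 7 | -1=+1→6*; -2=-1→5; -5=-1→2
ply 2, O at 6 | -1=-1→5*; -2=-1→4; -5=-1→1
ply 3, X at 5 | -1=-1→4; -2=+1→3*; -5=+1→0
ply 4, O at 3 | -1=-1→2*; -2=-1→1
ply 5, X at 2 | -1=-1→1; -2=+1→0*
ply 6: 0 is terminal -1 (O); from 7 depth 7
if X skipped the turn, O would face:
~ ply 1, O at 7 | -1=+1→6*; -2=-1→5; -5=-1→2
~ ply 2, X at 6 | -1=-1→5*; -2=-1→4; -5=-1→1
~ ply 3, O at 5 | -1=-1→4; -2=+1→3*; -5=+1→0
~ ply 4, X at 3 | -1=-1→2*; -2=-1→1
~ ply 5, O at 2 | -1=-1→1; -2=+1→0*
~ ply 6: 0 is terminal -1 (X); from 7 depth 7
compare (X): move=+1 vs pass=-1

zugzwang(7, X) = False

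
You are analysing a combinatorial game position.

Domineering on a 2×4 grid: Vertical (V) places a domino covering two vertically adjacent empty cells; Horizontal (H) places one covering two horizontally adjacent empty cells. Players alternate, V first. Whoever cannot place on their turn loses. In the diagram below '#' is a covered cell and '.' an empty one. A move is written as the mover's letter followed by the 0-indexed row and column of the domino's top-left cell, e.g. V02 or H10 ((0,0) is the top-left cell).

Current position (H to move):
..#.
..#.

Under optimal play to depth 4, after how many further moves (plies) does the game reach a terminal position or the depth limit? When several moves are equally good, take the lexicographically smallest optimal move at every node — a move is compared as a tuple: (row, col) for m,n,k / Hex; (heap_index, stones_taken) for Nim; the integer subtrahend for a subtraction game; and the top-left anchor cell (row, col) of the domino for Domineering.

PV length from [..#./..#.]: 3 plies

[..#./..#.] H move#1: H00:+1/###./..#.*, H10:+1/..#./###.
[###./..#.] V move#2: V03:-1/####/..##*
[####/..##] H move#3: H10:+1/####/####*
[####/####] end (terminal -1, V#4); searched ..#./..#. to 4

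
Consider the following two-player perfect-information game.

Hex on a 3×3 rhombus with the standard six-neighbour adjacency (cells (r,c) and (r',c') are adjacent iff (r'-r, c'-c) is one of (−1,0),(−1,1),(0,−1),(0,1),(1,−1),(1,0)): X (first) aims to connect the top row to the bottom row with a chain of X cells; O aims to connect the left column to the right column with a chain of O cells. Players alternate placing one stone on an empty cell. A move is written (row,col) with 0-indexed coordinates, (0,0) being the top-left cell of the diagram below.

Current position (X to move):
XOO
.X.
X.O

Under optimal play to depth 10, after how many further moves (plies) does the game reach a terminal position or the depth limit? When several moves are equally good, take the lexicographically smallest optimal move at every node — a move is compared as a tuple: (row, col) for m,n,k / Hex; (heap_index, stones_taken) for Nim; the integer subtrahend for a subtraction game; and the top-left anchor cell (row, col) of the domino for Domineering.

p1 X@[XOO/.X./X.O]: (1,0)[XOO/XX./X.O]+1* (1,2)[XOO/.XX/X.O]-1 (2,1)[XOO/.X./XXO]-1
p2 O@[XOO/XX./X.O] terminal -1; root [XOO/.X./X.O] d10

PV length from [XOO/.X./X.O]: 1 ply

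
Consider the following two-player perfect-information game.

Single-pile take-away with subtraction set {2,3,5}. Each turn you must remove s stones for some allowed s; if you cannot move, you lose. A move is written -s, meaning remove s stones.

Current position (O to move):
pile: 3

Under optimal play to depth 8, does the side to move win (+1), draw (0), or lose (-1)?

value(3, O) = +1

ply 1, O at 3 | -2=+1→1*; -3=+1→0
ply 2: 1 is terminal -1 (X); from 3 depth 8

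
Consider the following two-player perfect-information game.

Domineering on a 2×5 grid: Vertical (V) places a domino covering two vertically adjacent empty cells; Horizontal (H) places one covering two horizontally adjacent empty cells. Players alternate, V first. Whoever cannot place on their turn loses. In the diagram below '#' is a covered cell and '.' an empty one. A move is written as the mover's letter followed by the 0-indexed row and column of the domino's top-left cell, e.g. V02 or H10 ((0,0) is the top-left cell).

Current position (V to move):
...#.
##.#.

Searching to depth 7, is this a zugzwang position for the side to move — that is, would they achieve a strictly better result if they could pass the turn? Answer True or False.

zugzwang(...#./##.#., V) = False

ply 1, V at ...#./##.#. | V02=+1→..##./####.*; V04=-1→...##/##.##
ply 2, H at ..##./####. | H00=-1→####./####.*
ply 3, V at ####./####. | V04=+1→#####/#####*
ply 4: #####/##### is terminal -1 (H); from ...#./##.#. depth 7
pass branch (H moves first from the same position):
  | ply 1, H at ...#./##.#. | H00=-1→##.#./##.#.*; H01=-1→.###./##.#.
  | ply 2, V at ##.#./##.#. | V02=+1→####./####.*; V04=+1→##.##/##.##
  | ply 3: ####./####. is terminal -1 (H); from ...#./##.#. depth 7
V moving scores +1; V passing scores +1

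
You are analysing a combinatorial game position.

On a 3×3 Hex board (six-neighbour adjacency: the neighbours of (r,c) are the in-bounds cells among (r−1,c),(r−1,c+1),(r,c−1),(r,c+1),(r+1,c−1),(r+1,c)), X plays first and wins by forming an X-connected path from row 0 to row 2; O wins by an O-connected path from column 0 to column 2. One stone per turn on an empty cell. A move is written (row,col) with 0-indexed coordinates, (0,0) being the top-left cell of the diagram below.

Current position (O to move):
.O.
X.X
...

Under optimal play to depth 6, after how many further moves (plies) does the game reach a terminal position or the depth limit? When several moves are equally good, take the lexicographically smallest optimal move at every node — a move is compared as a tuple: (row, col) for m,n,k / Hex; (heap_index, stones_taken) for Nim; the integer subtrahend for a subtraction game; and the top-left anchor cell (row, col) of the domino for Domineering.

p1 O@[.O./X.X/...]: (0,0)[OO./X.X/...]-1* (0,2)[.OO/X.X/...]-1 (1,1)[.O./XOX/...]-1 (2,0)[.O./X.X/O..]-1 (2,1)[.O./X.X/.O.]-1 (2,2)[.O./X.X/..O]-1
p2 X@[OO./X.X/...]: (0,2)[OOX/X.X/...]+1* (1,1)[OO./XXX/...]-1 (2,0)[OO./X.X/X..]-1 (2,1)[OO./X.X/.X.]-1 (2,2)[OO./X.X/..X]-1
p3 O@[OOX/X.X/...]: (1,1)[OOX/XOX/...]-1* (2,0)[OOX/X.X/O..]-1 (2,1)[OOX/X.X/.O.]-1 (2,2)[OOX/X.X/..O]-1
p4 X@[OOX/XOX/...]: (2,0)[OOX/XOX/X..]+1* (2,1)[OOX/XOX/.X.]+1 (2,2)[OOX/XOX/..X]+1
p5 O@[OOX/XOX/X..]: (2,1)[OOX/XOX/XO.]-1* (2,2)[OOX/XOX/X.O]-1
p6 X@[OOX/XOX/XO.]: (2,2)[OOX/XOX/XOX]+1*
p7 O@[OOX/XOX/XOX] terminal -1; root [.O./X.X/...] d6

PV length from [.O./X.X/...]: 6 plies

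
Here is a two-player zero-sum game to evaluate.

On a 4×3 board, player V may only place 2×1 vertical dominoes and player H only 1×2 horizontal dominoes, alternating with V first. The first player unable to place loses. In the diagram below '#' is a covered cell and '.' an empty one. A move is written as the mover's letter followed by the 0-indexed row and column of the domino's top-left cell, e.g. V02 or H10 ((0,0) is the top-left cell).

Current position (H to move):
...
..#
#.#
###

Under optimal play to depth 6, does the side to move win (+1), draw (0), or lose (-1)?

value(.../..#/#.#/###, H) = +1

p1 H@[.../..#/#.#/###]: H00[##./..#/#.#/###]-1 H01[.##/..#/#.#/###]-1 H10[.../###/#.#/###]+1*
p2 V@[.../###/#.#/###] terminal -1; root [.../..#/#.#/###] d6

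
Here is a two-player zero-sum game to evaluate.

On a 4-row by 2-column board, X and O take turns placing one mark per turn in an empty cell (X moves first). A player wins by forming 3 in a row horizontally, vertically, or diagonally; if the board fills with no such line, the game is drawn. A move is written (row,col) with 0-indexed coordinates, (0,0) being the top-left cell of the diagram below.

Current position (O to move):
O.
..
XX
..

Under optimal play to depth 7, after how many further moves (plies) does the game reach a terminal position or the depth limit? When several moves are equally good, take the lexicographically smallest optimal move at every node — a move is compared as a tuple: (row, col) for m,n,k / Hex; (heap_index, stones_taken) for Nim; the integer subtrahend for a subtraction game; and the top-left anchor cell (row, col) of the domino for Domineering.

PV length from [O./../XX/..]: 5 plies

[O./../XX/..] O move#1: (0,1):+0/OO/../XX/..*, (1,0):-1/O./O./XX/.., (1,1):+0/O./.O/XX/.., (3,0):-1/O./../XX/O., (3,1):+0/O./../XX/.O
[OO/../XX/..] X move#2: (1,0):+0/OO/X./XX/..*, (1,1):+0/OO/.X/XX/.., (3,0):+0/OO/../XX/X., (3,1):+0/OO/../XX/.X
[OO/X./XX/..] O move#3: (1,1):-1/OO/XO/XX/.., (3,0):+0/OO/X./XX/O.*, (3,1):-1/OO/X./XX/.O
[OO/X./XX/O.] X move#4: (1,1):+0/OO/XX/XX/O.*, (3,1):+0/OO/X./XX/OX
[OO/XX/XX/O.] O move#5: (3,1):+0/OO/XX/XX/OO*
[OO/XX/XX/OO] end (terminal +0, X#6); searched O./../XX/.. to 7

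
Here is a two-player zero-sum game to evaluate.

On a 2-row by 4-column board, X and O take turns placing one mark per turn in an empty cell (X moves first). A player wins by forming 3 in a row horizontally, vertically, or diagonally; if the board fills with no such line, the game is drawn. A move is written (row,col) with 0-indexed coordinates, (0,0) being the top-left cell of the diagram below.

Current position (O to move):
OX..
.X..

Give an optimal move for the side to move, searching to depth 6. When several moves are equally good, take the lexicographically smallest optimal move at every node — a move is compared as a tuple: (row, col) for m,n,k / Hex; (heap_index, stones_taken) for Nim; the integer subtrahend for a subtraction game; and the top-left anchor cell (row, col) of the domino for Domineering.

[OX../.X..] O move#1: (0,2):-1/OXO./.X.., (0,3):-1/OX.O/.X.., (1,0):+0/OX../OX..*, (1,2):+0/OX../.XO., (1,3):+0/OX../.X.O
[OX../OX..] X move#2: (0,2):+0/OXX./OX..*, (0,3):+0/OX.X/OX.., (1,2):+0/OX../OXX., (1,3):+0/OX../OX.X
[OXX./OX..] O move#3: (0,3):+0/OXXO/OX..*, (1,2):-1/OXX./OXO., (1,3):-1/OXX./OX.O
[OXXO/OX..] X move#4: (1,2):+0/OXXO/OXX.*, (1,3):+0/OXXO/OX.X
[OXXO/OXX.] O move#5: (1,3):+0/OXXO/OXXO*
[OXXO/OXXO] end (terminal +0, X#6); searched OX../.X.. to 6

O's best at [OX../.X..]: (1,0)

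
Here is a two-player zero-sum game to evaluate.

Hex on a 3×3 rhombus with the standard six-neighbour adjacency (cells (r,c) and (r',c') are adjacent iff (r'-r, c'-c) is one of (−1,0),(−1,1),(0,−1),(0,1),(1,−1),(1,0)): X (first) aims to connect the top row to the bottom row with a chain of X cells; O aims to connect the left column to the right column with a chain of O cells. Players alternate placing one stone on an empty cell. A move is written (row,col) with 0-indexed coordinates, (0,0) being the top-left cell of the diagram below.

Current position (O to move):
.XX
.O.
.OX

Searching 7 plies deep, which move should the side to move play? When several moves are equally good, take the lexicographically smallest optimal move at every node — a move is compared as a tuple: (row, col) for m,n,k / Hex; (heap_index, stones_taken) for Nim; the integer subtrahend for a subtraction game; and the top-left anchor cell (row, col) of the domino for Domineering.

O's best at [.XX/.O./.OX]: (1,2)

p1 O@[.XX/.O./.OX]: (0,0)[OXX/.O./.OX]-1 (1,0)[.XX/OO./.OX]-1 (1,2)[.XX/.OO/.OX]+1* (2,0)[.XX/.O./OOX]-1
p2 X@[.XX/.OO/.OX]: (0,0)[XXX/.OO/.OX]-1* (1,0)[.XX/XOO/.OX]-1 (2,0)[.XX/.OO/XOX]-1
p3 O@[XXX/.OO/.OX]: (1,0)[XXX/OOO/.OX]+1* (2,0)[XXX/.OO/OOX]+1
p4 X@[XXX/OOO/.OX] terminal -1; root [.XX/.O./.OX] d7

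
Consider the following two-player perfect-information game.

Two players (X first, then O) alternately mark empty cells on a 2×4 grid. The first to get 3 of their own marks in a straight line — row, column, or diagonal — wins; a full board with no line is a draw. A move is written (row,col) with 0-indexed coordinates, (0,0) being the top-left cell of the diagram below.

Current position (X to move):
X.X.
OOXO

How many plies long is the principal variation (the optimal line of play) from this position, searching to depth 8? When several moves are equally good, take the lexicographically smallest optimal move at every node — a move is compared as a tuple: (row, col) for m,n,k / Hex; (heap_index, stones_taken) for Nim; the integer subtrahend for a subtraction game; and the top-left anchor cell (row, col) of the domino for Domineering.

ply 1, X at X.X./OOXO | (0,1)=+1→XXX./OOXO*; (0,3)=+0→X.XX/OOXO
ply 2: XXX./OOXO is terminal -1 (O); from X.X./OOXO depth 8

PV length from [X.X./OOXO]: 1 ply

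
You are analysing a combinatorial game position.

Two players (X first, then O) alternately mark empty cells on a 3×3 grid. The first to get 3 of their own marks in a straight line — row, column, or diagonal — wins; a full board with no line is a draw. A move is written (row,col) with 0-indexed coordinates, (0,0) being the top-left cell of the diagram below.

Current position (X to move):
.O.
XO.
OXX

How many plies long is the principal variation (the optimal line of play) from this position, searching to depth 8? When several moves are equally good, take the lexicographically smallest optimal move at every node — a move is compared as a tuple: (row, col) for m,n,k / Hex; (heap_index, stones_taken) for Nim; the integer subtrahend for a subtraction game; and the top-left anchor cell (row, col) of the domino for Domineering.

ply 1, X at .O./XO./OXX | (0,0)=-1→XO./XO./OXX; (0,2)=+0→.OX/XO./OXX*; (1,2)=-1→.O./XOX/OXX
ply 2, O at .OX/XO./OXX | (0,0)=-1→OOX/XO./OXX; (1,2)=+0→.OX/XOO/OXX*
ply 3, X at .OX/XOO/OXX | (0,0)=+0→XOX/XOO/OXX*
ply 4: XOX/XOO/OXX is terminal +0 (O); from .O./XO./OXX depth 8

PV length from [.O./XO./OXX]: 3 plies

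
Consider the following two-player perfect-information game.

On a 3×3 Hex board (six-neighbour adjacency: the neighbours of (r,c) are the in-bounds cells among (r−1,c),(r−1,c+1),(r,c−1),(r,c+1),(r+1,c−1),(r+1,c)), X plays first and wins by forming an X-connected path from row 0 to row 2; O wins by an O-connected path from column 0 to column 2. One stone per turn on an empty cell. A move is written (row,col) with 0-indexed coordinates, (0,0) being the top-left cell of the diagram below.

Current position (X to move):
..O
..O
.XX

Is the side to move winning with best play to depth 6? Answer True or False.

X winning at [..O/..O/.XX]: True

p1 X@[..O/..O/.XX]: (0,0)[X.O/..O/.XX]-1 (0,1)[.XO/..O/.XX]-1 (1,0)[..O/X.O/.XX]+1* (1,1)[..O/.XO/.XX]-1 (2,0)[..O/..O/XXX]-1
p2 O@[..O/X.O/.XX]: (0,0)[O.O/X.O/.XX]-1* (0,1)[.OO/X.O/.XX]-1 (1,1)[..O/XOO/.XX]-1 (2,0)[..O/X.O/OXX]-1
p3 X@[O.O/X.O/.XX]: (0,1)[OXO/X.O/.XX]+1* (1,1)[O.O/XXO/.XX]-1 (2,0)[O.O/X.O/XXX]-1
p4 O@[OXO/X.O/.XX]: (1,1)[OXO/XOO/.XX]-1* (2,0)[OXO/X.O/OXX]-1
p5 X@[OXO/XOO/.XX]: (2,0)[OXO/XOO/XXX]+1*
p6 O@[OXO/XOO/XXX] terminal -1; root [..O/..O/.XX] d6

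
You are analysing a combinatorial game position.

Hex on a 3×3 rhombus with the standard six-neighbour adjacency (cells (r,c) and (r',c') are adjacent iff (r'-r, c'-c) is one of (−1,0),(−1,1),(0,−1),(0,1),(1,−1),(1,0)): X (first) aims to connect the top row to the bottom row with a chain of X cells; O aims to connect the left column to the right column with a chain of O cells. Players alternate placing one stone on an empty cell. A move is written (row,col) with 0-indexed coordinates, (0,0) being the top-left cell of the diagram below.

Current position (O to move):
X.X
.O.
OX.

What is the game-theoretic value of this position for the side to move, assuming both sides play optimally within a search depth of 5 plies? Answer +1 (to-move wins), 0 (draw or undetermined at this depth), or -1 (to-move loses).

ply 1, O at X.X/.O./OX. | (0,1)=-1→XOX/.O./OX.; (1,0)=-1→X.X/OO./OX.; (1,2)=+1→X.X/.OO/OX.*; (2,2)=-1→X.X/.O./OXO
ply 2: X.X/.OO/OX. is terminal -1 (X); from X.X/.O./OX. depth 5

value(X.X/.O./OX., O) = +1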